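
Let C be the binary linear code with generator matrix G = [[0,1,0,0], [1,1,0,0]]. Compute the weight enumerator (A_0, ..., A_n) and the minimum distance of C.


Weight distribution: A_0 = 1, A_1 = 2, A_2 = 1. Minimum distance d = 1.

Enumerate all 2^2 = 4 messages m ∈ F_2^2.
For each, compute codeword c = mG in F_2^4, then tally its weight.
  m = 00 → c = 0000, weight = 0.
  m = 10 → c = 0100, weight = 1.
  m = 01 → c = 1100, weight = 2.
  m = 11 → c = 1000, weight = 1.
Tally weights:
  weight 0: 1 codewords.
  weight 1: 2 codewords.
  weight 2: 1 codewords.
Minimum distance d = smallest w > 0 with A_w > 0 = 1.
Sanity: Σ A_w = 4 = 2^2 = 4 ✓.


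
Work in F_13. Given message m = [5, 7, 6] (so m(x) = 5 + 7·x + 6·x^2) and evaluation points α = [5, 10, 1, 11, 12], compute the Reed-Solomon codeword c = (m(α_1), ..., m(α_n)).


c = [8, 12, 5, 2, 4]

Message polynomial: m(x) = 5 + 7·x + 6·x^2 (mod 13).
For each evaluation point α_i, compute m(α_i) mod 13:
  α_1 = 5: Horner steps 6 → 11 → 8, so m(5) = 8.
  α_2 = 10: Horner steps 6 → 2 → 12, so m(10) = 12.
  α_3 = 1: Horner steps 6 → 0 → 5, so m(1) = 5.
  α_4 = 11: Horner steps 6 → 8 → 2, so m(11) = 2.
  α_5 = 12: Horner steps 6 → 1 → 4, so m(12) = 4.
Codeword c = [8, 12, 5, 2, 4] ∈ F_13^5.


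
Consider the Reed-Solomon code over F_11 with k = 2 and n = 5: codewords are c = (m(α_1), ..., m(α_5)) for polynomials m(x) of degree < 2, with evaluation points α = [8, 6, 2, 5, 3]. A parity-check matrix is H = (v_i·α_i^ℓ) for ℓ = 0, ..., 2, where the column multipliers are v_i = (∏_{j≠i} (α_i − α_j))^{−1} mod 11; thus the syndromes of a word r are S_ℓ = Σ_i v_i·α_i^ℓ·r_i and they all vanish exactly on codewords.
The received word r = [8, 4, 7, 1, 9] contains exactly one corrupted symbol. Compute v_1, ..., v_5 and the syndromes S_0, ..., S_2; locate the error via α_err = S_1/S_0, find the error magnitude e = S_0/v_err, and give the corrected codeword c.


S = (3, 4, 9), error at position 4, error magnitude e = 10, c = [8, 4, 7, 2, 9].

Step 1: column multipliers v_i = (∏_{j≠i}(α_i − α_j))^{−1} mod 11.
  i = 1 (α = 8): (8−6)(8−2)(8−5)(8−3) = 2·6·3·5 = 180 ≡ 4, so v_1 = 4^{−1} = 3 (mod 11).
  i = 2 (α = 6): (6−8)(6−2)(6−5)(6−3) = (−2)·4·1·3 = −24 ≡ 9, so v_2 = 9^{−1} = 5 (mod 11).
  i = 3 (α = 2): (2−8)(2−6)(2−5)(2−3) = (−6)·(−4)·(−3)·(−1) = 72 ≡ 6, so v_3 = 6^{−1} = 2 (mod 11).
  i = 4 (α = 5): (5−8)(5−6)(5−2)(5−3) = (−3)·(−1)·3·2 = 18 ≡ 7, so v_4 = 7^{−1} = 8 (mod 11).
  i = 5 (α = 3): (3−8)(3−6)(3−2)(3−5) = (−5)·(−3)·1·(−2) = −30 ≡ 3, so v_5 = 3^{−1} = 4 (mod 11).
  v = [3, 5, 2, 8, 4].
Step 2: syndromes of r = [8, 4, 7, 1, 9] (all sums mod 11).
  S_0 = Σ v_i r_i = 3·8 + 5·4 + 2·7 + 8·1 + 4·9 = 102 ≡ 3.
  S_1 = Σ v_i α_i r_i = 3·8·8 + 5·6·4 + 2·2·7 + 8·5·1 + 4·3·9 = 488 ≡ 4.
  α_i^2 mod 11 = [9, 3, 4, 3, 9].
  S_2 = Σ v_i α_i^2 r_i = 3·9·8 + 5·3·4 + 2·4·7 + 8·3·1 + 4·9·9 = 680 ≡ 9.
  S = (3, 4, 9) ≠ 0, so r is not a codeword (an error is present).
Step 3: locate the error. For a single error e at position i, S_ℓ = v_i·e·α_i^ℓ, so α_err = S_1/S_0.
  S_0^{−1} = 3^{−1} = 4 (mod 11), so α_err = 4·4 = 16 ≡ 5 = α_4. Error position i = 4.
  Consistency check: S_2/S_1 = 9·3 = 27 ≡ 5 = α_err ✓ (single-error assumption holds).
Step 4: error magnitude e = S_0/v_4 = S_0·∏_{j≠4}(α_4 − α_j) = 3·7 = 21 ≡ 10 (mod 11).
Step 5: correct position 4: c_4 = r_4 − e = 1 − 10 ≡ 2 (mod 11). Hence c = [8, 4, 7, 2, 9].
  Check: interpolating c through the α_i gives m(x) = 3 + 2·x (degree < 2) with m(α_i) = c_i for every i, so c is indeed a codeword.


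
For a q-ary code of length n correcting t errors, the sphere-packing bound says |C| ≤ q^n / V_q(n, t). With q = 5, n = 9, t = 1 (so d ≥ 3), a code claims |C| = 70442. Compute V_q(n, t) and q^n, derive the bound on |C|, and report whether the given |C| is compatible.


V_q(n, t) = 37, q^n = 1953125, Hamming bound = 52787, |C| = 70442 > bound (violated).

Step 1: Compute V_q(n, t) = Σ_{j=0}^1 C(n, j) (q−1)^j.
  j = 0: C(9,0)·(4)^0 = 1·1 = 1.
  j = 1: C(9,1)·(4)^1 = 9·4 = 36.
  V_q(n, t) = 1 + 36 = 37.
Step 2: q^n = 5^9 = 1953125.
Step 3: Hamming bound ⌊q^n / V_q(n,t)⌋ = ⌊1953125/37⌋ = 52787.
Step 4: Compare |C| = 70442 to 52787: violated.
The claimed |C| lies above the Hamming bound, so no 5-ary code of length 9 with d ≥ 3 can have 70442 codewords.


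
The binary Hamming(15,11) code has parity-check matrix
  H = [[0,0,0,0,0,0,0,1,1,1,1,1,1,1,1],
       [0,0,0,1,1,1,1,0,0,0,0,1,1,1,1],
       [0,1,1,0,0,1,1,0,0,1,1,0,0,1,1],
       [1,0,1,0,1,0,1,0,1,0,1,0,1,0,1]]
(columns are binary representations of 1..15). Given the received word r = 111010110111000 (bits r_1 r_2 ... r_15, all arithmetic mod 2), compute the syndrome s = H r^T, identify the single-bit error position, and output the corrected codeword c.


s = (0, 1, 1, 1)^T, error position = 7, corrected codeword c = 111010010111000

Compute s = H r^T mod 2 one row at a time:
  s_1 = 1 + 0 + 1 + 1 + 1 + 0 + 0 + 0 = 4 ≡ 0 (mod 2).
  s_2 = 0 + 1 + 0 + 1 + 1 + 0 + 0 + 0 = 3 ≡ 1 (mod 2).
  s_3 = 1 + 1 + 0 + 1 + 1 + 1 + 0 + 0 = 5 ≡ 1 (mod 2).
  s_4 = 1 + 1 + 1 + 1 + 0 + 1 + 0 + 0 = 5 ≡ 1 (mod 2).
s = (0, 1, 1, 1)^T — this equals column 7 of H (binary 0111), so error is at position 7.
Correct: flip bit 7 of r = 111010110111000 to get c = 111010010111000.


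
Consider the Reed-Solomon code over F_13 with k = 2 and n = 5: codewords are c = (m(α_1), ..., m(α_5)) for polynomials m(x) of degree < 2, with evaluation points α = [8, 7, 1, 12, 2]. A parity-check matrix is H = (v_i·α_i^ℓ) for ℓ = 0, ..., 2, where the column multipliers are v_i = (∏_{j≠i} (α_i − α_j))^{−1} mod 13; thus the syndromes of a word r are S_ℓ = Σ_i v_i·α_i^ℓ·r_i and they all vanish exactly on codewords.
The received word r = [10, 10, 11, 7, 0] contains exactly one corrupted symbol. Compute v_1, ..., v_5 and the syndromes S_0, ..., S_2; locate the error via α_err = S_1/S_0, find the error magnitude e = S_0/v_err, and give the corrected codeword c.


S = (11, 10, 2), error at position 1, error magnitude e = 11, c = [12, 10, 11, 7, 0].

Step 1: column multipliers v_i = (∏_{j≠i}(α_i − α_j))^{−1} mod 13.
  i = 1 (α = 8): (8−7)(8−1)(8−12)(8−2) = 1·7·(−4)·6 = −168 ≡ 1, so v_1 = 1^{−1} = 1 (mod 13).
  i = 2 (α = 7): (7−8)(7−1)(7−12)(7−2) = (−1)·6·(−5)·5 = 150 ≡ 7, so v_2 = 7^{−1} = 2 (mod 13).
  i = 3 (α = 1): (1−8)(1−7)(1−12)(1−2) = (−7)·(−6)·(−11)·(−1) = 462 ≡ 7, so v_3 = 7^{−1} = 2 (mod 13).
  i = 4 (α = 12): (12−8)(12−7)(12−1)(12−2) = 4·5·11·10 = 2200 ≡ 3, so v_4 = 3^{−1} = 9 (mod 13).
  i = 5 (α = 2): (2−8)(2−7)(2−1)(2−12) = (−6)·(−5)·1·(−10) = −300 ≡ 12, so v_5 = 12^{−1} = 12 (mod 13).
  v = [1, 2, 2, 9, 12].
Step 2: syndromes of r = [10, 10, 11, 7, 0] (all sums mod 13).
  S_0 = Σ v_i r_i = 1·10 + 2·10 + 2·11 + 9·7 + 12·0 = 115 ≡ 11.
  S_1 = Σ v_i α_i r_i = 1·8·10 + 2·7·10 + 2·1·11 + 9·12·7 + 12·2·0 = 998 ≡ 10.
  α_i^2 mod 13 = [12, 10, 1, 1, 4].
  S_2 = Σ v_i α_i^2 r_i = 1·12·10 + 2·10·10 + 2·1·11 + 9·1·7 + 12·4·0 = 405 ≡ 2.
  S = (11, 10, 2) ≠ 0, so r is not a codeword (an error is present).
Step 3: locate the error. For a single error e at position i, S_ℓ = v_i·e·α_i^ℓ, so α_err = S_1/S_0.
  S_0^{−1} = 11^{−1} = 6 (mod 13), so α_err = 10·6 = 60 ≡ 8 = α_1. Error position i = 1.
  Consistency check: S_2/S_1 = 2·4 = 8 ≡ 8 = α_err ✓ (single-error assumption holds).
Step 4: error magnitude e = S_0/v_1 = S_0·∏_{j≠1}(α_1 − α_j) = 11·1 = 11 ≡ 11 (mod 13).
Step 5: correct position 1: c_1 = r_1 − e = 10 − 11 ≡ 12 (mod 13). Hence c = [12, 10, 11, 7, 0].
  Check: interpolating c through the α_i gives m(x) = 9 + 2·x (degree < 2) with m(α_i) = c_i for every i, so c is indeed a codeword.


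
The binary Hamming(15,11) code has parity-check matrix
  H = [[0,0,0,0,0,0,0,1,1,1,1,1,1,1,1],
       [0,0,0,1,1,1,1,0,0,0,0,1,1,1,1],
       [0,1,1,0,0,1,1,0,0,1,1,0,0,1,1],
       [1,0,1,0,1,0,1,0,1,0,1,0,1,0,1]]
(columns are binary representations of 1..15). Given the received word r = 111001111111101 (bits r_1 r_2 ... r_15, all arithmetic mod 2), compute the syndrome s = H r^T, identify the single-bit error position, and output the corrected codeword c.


s = (1, 1, 1, 1)^T, error position = 15, corrected codeword c = 111001111111100

Compute s = H r^T mod 2 one row at a time:
  s_1 = 1 + 1 + 1 + 1 + 1 + 1 + 0 + 1 = 7 ≡ 1 (mod 2).
  s_2 = 0 + 0 + 1 + 1 + 1 + 1 + 0 + 1 = 5 ≡ 1 (mod 2).
  s_3 = 1 + 1 + 1 + 1 + 1 + 1 + 0 + 1 = 7 ≡ 1 (mod 2).
  s_4 = 1 + 1 + 0 + 1 + 1 + 1 + 1 + 1 = 7 ≡ 1 (mod 2).
s = (1, 1, 1, 1)^T — this equals column 15 of H (binary 1111), so error is at position 15.
Correct: flip bit 15 of r = 111001111111101 to get c = 111001111111100.


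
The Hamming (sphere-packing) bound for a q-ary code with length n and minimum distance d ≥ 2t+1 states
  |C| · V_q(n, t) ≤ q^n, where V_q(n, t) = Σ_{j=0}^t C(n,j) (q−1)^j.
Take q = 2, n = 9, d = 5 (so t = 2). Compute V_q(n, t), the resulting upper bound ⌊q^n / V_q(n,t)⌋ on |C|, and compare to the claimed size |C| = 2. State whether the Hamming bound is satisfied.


V_q(n, t) = 46, q^n = 512, Hamming bound = 11, |C| = 2 ≤ bound (satisfied).

Step 1: Compute V_q(n, t) = Σ_{j=0}^2 C(n, j) (q−1)^j.
  j = 0: C(9,0)·(1)^0 = 1·1 = 1.
  j = 1: C(9,1)·(1)^1 = 9·1 = 9.
  j = 2: C(9,2)·(1)^2 = 36·1 = 36.
  V_q(n, t) = 1 + 9 + 36 = 46.
Step 2: q^n = 2^9 = 512.
Step 3: Hamming bound ⌊q^n / V_q(n,t)⌋ = ⌊512/46⌋ = 11.
Step 4: Compare |C| = 2 to 11: satisfied.
The claimed |C| lies below the Hamming bound.


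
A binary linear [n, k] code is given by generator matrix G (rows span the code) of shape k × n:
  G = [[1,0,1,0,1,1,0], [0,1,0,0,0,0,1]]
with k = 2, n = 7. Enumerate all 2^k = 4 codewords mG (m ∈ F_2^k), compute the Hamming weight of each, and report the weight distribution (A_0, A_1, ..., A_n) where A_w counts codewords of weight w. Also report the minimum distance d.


Weight distribution: A_0 = 1, A_2 = 1, A_4 = 1, A_6 = 1. Minimum distance d = 2.

Enumerate all 2^2 = 4 messages m ∈ F_2^2.
For each, compute codeword c = mG in F_2^7, then tally its weight.
  m = 00 → c = 0000000, weight = 0.
  m = 10 → c = 1010110, weight = 4.
  m = 01 → c = 0100001, weight = 2.
  m = 11 → c = 1110111, weight = 6.
Tally weights:
  weight 0: 1 codewords.
  weight 2: 1 codewords.
  weight 4: 1 codewords.
  weight 6: 1 codewords.
Minimum distance d = smallest w > 0 with A_w > 0 = 2.
Sanity: Σ A_w = 4 = 2^2 = 4 ✓.


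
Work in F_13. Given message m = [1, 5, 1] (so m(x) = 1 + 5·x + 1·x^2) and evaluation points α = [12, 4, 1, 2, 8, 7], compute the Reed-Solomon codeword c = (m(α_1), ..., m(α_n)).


c = [10, 11, 7, 2, 1, 7]

Message polynomial: m(x) = 1 + 5·x + 1·x^2 (mod 13).
For each evaluation point α_i, compute m(α_i) mod 13:
  α_1 = 12: Horner steps 1 → 4 → 10, so m(12) = 10.
  α_2 = 4: Horner steps 1 → 9 → 11, so m(4) = 11.
  α_3 = 1: Horner steps 1 → 6 → 7, so m(1) = 7.
  α_4 = 2: Horner steps 1 → 7 → 2, so m(2) = 2.
  α_5 = 8: Horner steps 1 → 0 → 1, so m(8) = 1.
  α_6 = 7: Horner steps 1 → 12 → 7, so m(7) = 7.
Codeword c = [10, 11, 7, 2, 1, 7] ∈ F_13^6.


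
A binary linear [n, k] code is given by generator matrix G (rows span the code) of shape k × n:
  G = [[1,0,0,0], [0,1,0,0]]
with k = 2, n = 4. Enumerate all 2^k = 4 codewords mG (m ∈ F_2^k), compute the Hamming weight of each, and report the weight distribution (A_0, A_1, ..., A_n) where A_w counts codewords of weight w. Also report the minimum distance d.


Weight distribution: A_0 = 1, A_1 = 2, A_2 = 1. Minimum distance d = 1.

Enumerate all 2^2 = 4 messages m ∈ F_2^2.
For each, compute codeword c = mG in F_2^4, then tally its weight.
  m = 00 → c = 0000, weight = 0.
  m = 10 → c = 1000, weight = 1.
  m = 01 → c = 0100, weight = 1.
  m = 11 → c = 1100, weight = 2.
Tally weights:
  weight 0: 1 codewords.
  weight 1: 2 codewords.
  weight 2: 1 codewords.
Minimum distance d = smallest w > 0 with A_w > 0 = 1.
Sanity: Σ A_w = 4 = 2^2 = 4 ✓.


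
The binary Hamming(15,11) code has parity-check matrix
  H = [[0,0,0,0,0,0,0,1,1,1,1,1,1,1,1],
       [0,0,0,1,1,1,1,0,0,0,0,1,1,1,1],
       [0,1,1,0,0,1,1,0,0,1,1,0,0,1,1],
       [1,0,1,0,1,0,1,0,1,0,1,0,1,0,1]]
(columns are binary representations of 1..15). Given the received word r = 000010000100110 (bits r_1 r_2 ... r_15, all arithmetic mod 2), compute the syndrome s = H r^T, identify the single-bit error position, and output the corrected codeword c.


s = (1, 1, 0, 0)^T, error position = 12, corrected codeword c = 000010000101110

Compute s = H r^T mod 2 one row at a time:
  s_1 = 0 + 0 + 1 + 0 + 0 + 1 + 1 + 0 = 3 ≡ 1 (mod 2).
  s_2 = 0 + 1 + 0 + 0 + 0 + 1 + 1 + 0 = 3 ≡ 1 (mod 2).
  s_3 = 0 + 0 + 0 + 0 + 1 + 0 + 1 + 0 = 2 ≡ 0 (mod 2).
  s_4 = 0 + 0 + 1 + 0 + 0 + 0 + 1 + 0 = 2 ≡ 0 (mod 2).
s = (1, 1, 0, 0)^T — this equals column 12 of H (binary 1100), so error is at position 12.
Correct: flip bit 12 of r = 000010000100110 to get c = 000010000101110.


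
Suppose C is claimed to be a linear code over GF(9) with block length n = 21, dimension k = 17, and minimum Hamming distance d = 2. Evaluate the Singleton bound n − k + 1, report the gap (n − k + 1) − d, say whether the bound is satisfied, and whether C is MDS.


Singleton RHS = n − k + 1 = 5, slack = 3, bound satisfied, not MDS.

Singleton bound: d ≤ n − k + 1.
Here n = 21, k = 17, so n − k + 1 = 5.
Given d = 2, check d ≤ 5: YES.
Slack = (n − k + 1) − d = 3.
The code is NOT MDS (slack = 3 > 0).
Description: the claimed parameters are [21, 17, 2]_9; such a code would be non-MDS.


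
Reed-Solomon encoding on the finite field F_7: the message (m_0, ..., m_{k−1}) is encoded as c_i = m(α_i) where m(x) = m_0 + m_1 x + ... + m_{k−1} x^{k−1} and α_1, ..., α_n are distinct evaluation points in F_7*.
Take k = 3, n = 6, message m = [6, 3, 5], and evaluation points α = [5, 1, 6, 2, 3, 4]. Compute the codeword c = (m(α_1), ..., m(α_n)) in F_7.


c = [6, 0, 1, 4, 4, 0]

Message polynomial: m(x) = 6 + 3·x + 5·x^2 (mod 7).
For each evaluation point α_i, compute m(α_i) mod 7:
  α_1 = 5: Horner steps 5 → 0 → 6, so m(5) = 6.
  α_2 = 1: Horner steps 5 → 1 → 0, so m(1) = 0.
  α_3 = 6: Horner steps 5 → 5 → 1, so m(6) = 1.
  α_4 = 2: Horner steps 5 → 6 → 4, so m(2) = 4.
  α_5 = 3: Horner steps 5 → 4 → 4, so m(3) = 4.
  α_6 = 4: Horner steps 5 → 2 → 0, so m(4) = 0.
Codeword c = [6, 0, 1, 4, 4, 0] ∈ F_7^6.


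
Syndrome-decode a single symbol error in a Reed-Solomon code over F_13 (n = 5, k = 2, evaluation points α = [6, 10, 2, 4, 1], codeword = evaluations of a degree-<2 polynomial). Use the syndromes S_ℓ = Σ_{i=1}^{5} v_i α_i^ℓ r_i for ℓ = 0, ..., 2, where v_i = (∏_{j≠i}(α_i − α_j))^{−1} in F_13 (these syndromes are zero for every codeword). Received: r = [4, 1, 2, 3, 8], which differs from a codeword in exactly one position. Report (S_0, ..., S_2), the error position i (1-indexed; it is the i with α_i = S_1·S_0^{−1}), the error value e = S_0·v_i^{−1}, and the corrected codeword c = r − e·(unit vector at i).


S = (5, 11, 6), error at position 2, error magnitude e = 8, c = [4, 6, 2, 3, 8].

Step 1: column multipliers v_i = (∏_{j≠i}(α_i − α_j))^{−1} mod 13.
  i = 1 (α = 6): (6−10)(6−2)(6−4)(6−1) = (−4)·4·2·5 = −160 ≡ 9, so v_1 = 9^{−1} = 3 (mod 13).
  i = 2 (α = 10): (10−6)(10−2)(10−4)(10−1) = 4·8·6·9 = 1728 ≡ 12, so v_2 = 12^{−1} = 12 (mod 13).
  i = 3 (α = 2): (2−6)(2−10)(2−4)(2−1) = (−4)·(−8)·(−2)·1 = −64 ≡ 1, so v_3 = 1^{−1} = 1 (mod 13).
  i = 4 (α = 4): (4−6)(4−10)(4−2)(4−1) = (−2)·(−6)·2·3 = 72 ≡ 7, so v_4 = 7^{−1} = 2 (mod 13).
  i = 5 (α = 1): (1−6)(1−10)(1−2)(1−4) = (−5)·(−9)·(−1)·(−3) = 135 ≡ 5, so v_5 = 5^{−1} = 8 (mod 13).
  v = [3, 12, 1, 2, 8].
Step 2: syndromes of r = [4, 1, 2, 3, 8] (all sums mod 13).
  S_0 = Σ v_i r_i = 3·4 + 12·1 + 1·2 + 2·3 + 8·8 = 96 ≡ 5.
  S_1 = Σ v_i α_i r_i = 3·6·4 + 12·10·1 + 1·2·2 + 2·4·3 + 8·1·8 = 284 ≡ 11.
  α_i^2 mod 13 = [10, 9, 4, 3, 1].
  S_2 = Σ v_i α_i^2 r_i = 3·10·4 + 12·9·1 + 1·4·2 + 2·3·3 + 8·1·8 = 318 ≡ 6.
  S = (5, 11, 6) ≠ 0, so r is not a codeword (an error is present).
Step 3: locate the error. For a single error e at position i, S_ℓ = v_i·e·α_i^ℓ, so α_err = S_1/S_0.
  S_0^{−1} = 5^{−1} = 8 (mod 13), so α_err = 11·8 = 88 ≡ 10 = α_2. Error position i = 2.
  Consistency check: S_2/S_1 = 6·6 = 36 ≡ 10 = α_err ✓ (single-error assumption holds).
Step 4: error magnitude e = S_0/v_2 = S_0·∏_{j≠2}(α_2 − α_j) = 5·12 = 60 ≡ 8 (mod 13).
Step 5: correct position 2: c_2 = r_2 − e = 1 − 8 ≡ 6 (mod 13). Hence c = [4, 6, 2, 3, 8].
  Check: interpolating c through the α_i gives m(x) = 1 + 7·x (degree < 2) with m(α_i) = c_i for every i, so c is indeed a codeword.


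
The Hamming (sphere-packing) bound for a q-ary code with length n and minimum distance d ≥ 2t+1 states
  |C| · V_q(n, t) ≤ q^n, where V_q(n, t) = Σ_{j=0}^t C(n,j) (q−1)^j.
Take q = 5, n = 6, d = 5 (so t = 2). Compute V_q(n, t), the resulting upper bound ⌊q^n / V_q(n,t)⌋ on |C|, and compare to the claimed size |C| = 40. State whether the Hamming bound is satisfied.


V_q(n, t) = 265, q^n = 15625, Hamming bound = 58, |C| = 40 ≤ bound (satisfied).

Step 1: Compute V_q(n, t) = Σ_{j=0}^2 C(n, j) (q−1)^j.
  j = 0: C(6,0)·(4)^0 = 1·1 = 1.
  j = 1: C(6,1)·(4)^1 = 6·4 = 24.
  j = 2: C(6,2)·(4)^2 = 15·16 = 240.
  V_q(n, t) = 1 + 24 + 240 = 265.
Step 2: q^n = 5^6 = 15625.
Step 3: Hamming bound ⌊q^n / V_q(n,t)⌋ = ⌊15625/265⌋ = 58.
Step 4: Compare |C| = 40 to 58: satisfied.
The claimed |C| lies below the Hamming bound.


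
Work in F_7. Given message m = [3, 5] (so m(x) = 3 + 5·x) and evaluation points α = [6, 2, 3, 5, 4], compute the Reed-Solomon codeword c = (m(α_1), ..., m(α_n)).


c = [5, 6, 4, 0, 2]

Message polynomial: m(x) = 3 + 5·x (mod 7).
For each evaluation point α_i, compute m(α_i) mod 7:
  α_1 = 6: Horner steps 5 → 5, so m(6) = 5.
  α_2 = 2: Horner steps 5 → 6, so m(2) = 6.
  α_3 = 3: Horner steps 5 → 4, so m(3) = 4.
  α_4 = 5: Horner steps 5 → 0, so m(5) = 0.
  α_5 = 4: Horner steps 5 → 2, so m(4) = 2.
Codeword c = [5, 6, 4, 0, 2] ∈ F_7^5.


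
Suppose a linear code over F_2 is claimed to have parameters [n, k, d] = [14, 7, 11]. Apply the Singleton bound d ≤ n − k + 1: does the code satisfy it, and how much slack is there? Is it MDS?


Singleton RHS = n − k + 1 = 8, slack = -3, bound violated (no such code; not MDS).

Singleton bound: d ≤ n − k + 1.
Here n = 14, k = 7, so n − k + 1 = 8.
Given d = 11, check d ≤ 8: NO.
Slack = (n − k + 1) − d = -3.
The slack is negative: d = 11 exceeds n − k + 1 = 8 by 3, so the Singleton bound is violated and no linear [14, 7, 11]_2 code can exist. In particular it is not MDS (MDS requires d = n − k + 1 exactly).
Description: the claimed parameters are [14, 7, 11]_2; such a code would be impossible (violates the Singleton bound).


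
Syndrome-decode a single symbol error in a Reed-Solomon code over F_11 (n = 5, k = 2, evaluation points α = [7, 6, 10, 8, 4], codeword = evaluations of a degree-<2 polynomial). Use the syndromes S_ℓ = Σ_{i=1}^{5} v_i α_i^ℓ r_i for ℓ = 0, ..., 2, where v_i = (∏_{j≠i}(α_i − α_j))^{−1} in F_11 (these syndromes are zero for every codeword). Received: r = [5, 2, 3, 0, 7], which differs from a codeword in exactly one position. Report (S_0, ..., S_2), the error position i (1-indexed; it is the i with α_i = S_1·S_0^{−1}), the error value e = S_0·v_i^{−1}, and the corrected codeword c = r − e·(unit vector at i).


S = (6, 4, 10), error at position 4, error magnitude e = 3, c = [5, 2, 3, 8, 7].

Step 1: column multipliers v_i = (∏_{j≠i}(α_i − α_j))^{−1} mod 11.
  i = 1 (α = 7): (7−6)(7−10)(7−8)(7−4) = 1·(−3)·(−1)·3 = 9 ≡ 9, so v_1 = 9^{−1} = 5 (mod 11).
  i = 2 (α = 6): (6−7)(6−10)(6−8)(6−4) = (−1)·(−4)·(−2)·2 = −16 ≡ 6, so v_2 = 6^{−1} = 2 (mod 11).
  i = 3 (α = 10): (10−7)(10−6)(10−8)(10−4) = 3·4·2·6 = 144 ≡ 1, so v_3 = 1^{−1} = 1 (mod 11).
  i = 4 (α = 8): (8−7)(8−6)(8−10)(8−4) = 1·2·(−2)·4 = −16 ≡ 6, so v_4 = 6^{−1} = 2 (mod 11).
  i = 5 (α = 4): (4−7)(4−6)(4−10)(4−8) = (−3)·(−2)·(−6)·(−4) = 144 ≡ 1, so v_5 = 1^{−1} = 1 (mod 11).
  v = [5, 2, 1, 2, 1].
Step 2: syndromes of r = [5, 2, 3, 0, 7] (all sums mod 11).
  S_0 = Σ v_i r_i = 5·5 + 2·2 + 1·3 + 2·0 + 1·7 = 39 ≡ 6.
  S_1 = Σ v_i α_i r_i = 5·7·5 + 2·6·2 + 1·10·3 + 2·8·0 + 1·4·7 = 257 ≡ 4.
  α_i^2 mod 11 = [5, 3, 1, 9, 5].
  S_2 = Σ v_i α_i^2 r_i = 5·5·5 + 2·3·2 + 1·1·3 + 2·9·0 + 1·5·7 = 175 ≡ 10.
  S = (6, 4, 10) ≠ 0, so r is not a codeword (an error is present).
Step 3: locate the error. For a single error e at position i, S_ℓ = v_i·e·α_i^ℓ, so α_err = S_1/S_0.
  S_0^{−1} = 6^{−1} = 2 (mod 11), so α_err = 4·2 = 8 ≡ 8 = α_4. Error position i = 4.
  Consistency check: S_2/S_1 = 10·3 = 30 ≡ 8 = α_err ✓ (single-error assumption holds).
Step 4: error magnitude e = S_0/v_4 = S_0·∏_{j≠4}(α_4 − α_j) = 6·6 = 36 ≡ 3 (mod 11).
Step 5: correct position 4: c_4 = r_4 − e = 0 − 3 ≡ 8 (mod 11). Hence c = [5, 2, 3, 8, 7].
  Check: interpolating c through the α_i gives m(x) = 6 + 3·x (degree < 2) with m(α_i) = c_i for every i, so c is indeed a codeword.


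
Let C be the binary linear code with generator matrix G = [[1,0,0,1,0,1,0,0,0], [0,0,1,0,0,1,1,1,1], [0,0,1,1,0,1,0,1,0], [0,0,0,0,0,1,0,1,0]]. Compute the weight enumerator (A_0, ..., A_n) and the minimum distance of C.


Weight distribution: A_0 = 1, A_2 = 2, A_3 = 6, A_4 = 3, A_5 = 2, A_6 = 2. Minimum distance d = 2.

Enumerate all 2^4 = 16 messages m ∈ F_2^4.
For each, compute codeword c = mG in F_2^9, then tally its weight.
  m = 0000 → c = 000000000, weight = 0.
  m = 1000 → c = 100101000, weight = 3.
  m = 0100 → c = 001001111, weight = 5.
  m = 1100 → c = 101100111, weight = 6.
  m = 0010 → c = 001101010, weight = 4.
  m = 1010 → c = 101000010, weight = 3.
  m = 0110 → c = 000100101, weight = 3.
  m = 1110 → c = 100001101, weight = 4.
  m = 0001 → c = 000001010, weight = 2.
  m = 1001 → c = 100100010, weight = 3.
  m = 0101 → c = 001000101, weight = 3.
  m = 1101 → c = 101101101, weight = 6.
  m = 0011 → c = 001100000, weight = 2.
  m = 1011 → c = 101001000, weight = 3.
  m = 0111 → c = 000101111, weight = 5.
  m = 1111 → c = 100000111, weight = 4.
Tally weights:
  weight 0: 1 codewords.
  weight 2: 2 codewords.
  weight 3: 6 codewords.
  weight 4: 3 codewords.
  weight 5: 2 codewords.
  weight 6: 2 codewords.
Minimum distance d = smallest w > 0 with A_w > 0 = 2.
Sanity: Σ A_w = 16 = 2^4 = 16 ✓.


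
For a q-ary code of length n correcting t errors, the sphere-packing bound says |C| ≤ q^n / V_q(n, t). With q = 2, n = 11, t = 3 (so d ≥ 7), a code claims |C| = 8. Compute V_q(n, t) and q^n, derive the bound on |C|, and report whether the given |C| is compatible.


V_q(n, t) = 232, q^n = 2048, Hamming bound = 8, |C| = 8 ≤ bound (satisfied).

Step 1: Compute V_q(n, t) = Σ_{j=0}^3 C(n, j) (q−1)^j.
  j = 0: C(11,0)·(1)^0 = 1·1 = 1.
  j = 1: C(11,1)·(1)^1 = 11·1 = 11.
  j = 2: C(11,2)·(1)^2 = 55·1 = 55.
  j = 3: C(11,3)·(1)^3 = 165·1 = 165.
  V_q(n, t) = 1 + 11 + 55 + 165 = 232.
Step 2: q^n = 2^11 = 2048.
Step 3: Hamming bound ⌊q^n / V_q(n,t)⌋ = ⌊2048/232⌋ = 8.
Step 4: Compare |C| = 8 to 8: satisfied.
The claimed |C| lies at the Hamming bound (tight).


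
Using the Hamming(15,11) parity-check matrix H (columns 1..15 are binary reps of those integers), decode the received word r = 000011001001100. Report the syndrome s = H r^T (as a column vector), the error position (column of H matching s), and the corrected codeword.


s = (1, 0, 1, 1)^T, error position = 11, corrected codeword c = 000011001011100

Compute s = H r^T mod 2 one row at a time:
  s_1 = 0 + 1 + 0 + 0 + 1 + 1 + 0 + 0 = 3 ≡ 1 (mod 2).
  s_2 = 0 + 1 + 1 + 0 + 1 + 1 + 0 + 0 = 4 ≡ 0 (mod 2).
  s_3 = 0 + 0 + 1 + 0 + 0 + 0 + 0 + 0 = 1 ≡ 1 (mod 2).
  s_4 = 0 + 0 + 1 + 0 + 1 + 0 + 1 + 0 = 3 ≡ 1 (mod 2).
s = (1, 0, 1, 1)^T — this equals column 11 of H (binary 1011), so error is at position 11.
Correct: flip bit 11 of r = 000011001001100 to get c = 000011001011100.


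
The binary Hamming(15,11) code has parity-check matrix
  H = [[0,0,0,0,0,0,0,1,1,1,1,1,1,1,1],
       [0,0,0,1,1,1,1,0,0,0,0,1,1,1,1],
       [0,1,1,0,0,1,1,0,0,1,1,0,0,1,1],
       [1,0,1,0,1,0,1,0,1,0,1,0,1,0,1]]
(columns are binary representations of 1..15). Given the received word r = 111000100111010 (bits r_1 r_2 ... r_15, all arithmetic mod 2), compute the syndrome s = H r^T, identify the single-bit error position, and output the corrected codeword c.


s = (0, 1, 0, 0)^T, error position = 4, corrected codeword c = 111100100111010

Compute s = H r^T mod 2 one row at a time:
  s_1 = 0 + 0 + 1 + 1 + 1 + 0 + 1 + 0 = 4 ≡ 0 (mod 2).
  s_2 = 0 + 0 + 0 + 1 + 1 + 0 + 1 + 0 = 3 ≡ 1 (mod 2).
  s_3 = 1 + 1 + 0 + 1 + 1 + 1 + 1 + 0 = 6 ≡ 0 (mod 2).
  s_4 = 1 + 1 + 0 + 1 + 0 + 1 + 0 + 0 = 4 ≡ 0 (mod 2).
s = (0, 1, 0, 0)^T — this equals column 4 of H (binary 0100), so error is at position 4.
Correct: flip bit 4 of r = 111000100111010 to get c = 111100100111010.


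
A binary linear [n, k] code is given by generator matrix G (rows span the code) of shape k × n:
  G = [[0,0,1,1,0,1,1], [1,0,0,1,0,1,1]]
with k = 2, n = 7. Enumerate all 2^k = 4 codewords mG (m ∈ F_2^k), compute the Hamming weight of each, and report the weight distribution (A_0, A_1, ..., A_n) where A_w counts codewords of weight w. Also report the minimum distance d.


Weight distribution: A_0 = 1, A_2 = 1, A_4 = 2. Minimum distance d = 2.

Enumerate all 2^2 = 4 messages m ∈ F_2^2.
For each, compute codeword c = mG in F_2^7, then tally its weight.
  m = 00 → c = 0000000, weight = 0.
  m = 10 → c = 0011011, weight = 4.
  m = 01 → c = 1001011, weight = 4.
  m = 11 → c = 1010000, weight = 2.
Tally weights:
  weight 0: 1 codewords.
  weight 2: 1 codewords.
  weight 4: 2 codewords.
Minimum distance d = smallest w > 0 with A_w > 0 = 2.
Sanity: Σ A_w = 4 = 2^2 = 4 ✓.


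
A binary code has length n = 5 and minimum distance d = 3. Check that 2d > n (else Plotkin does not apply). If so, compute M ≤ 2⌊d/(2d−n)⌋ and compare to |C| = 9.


Plotkin bound M ≤ 6; given |C| = 9 > bound (violated).

Check applicability: 2d = 6, n = 5.
2d − n = 1 > 0, so Plotkin applies.
Compute d/(2d−n) = 3/1 ≈ 3.0000.
⌊d/(2d−n)⌋ = 3.
Plotkin bound: M ≤ 2·3 = 6.
Given |C| = 9, check: VIOLATED.
This |C| is above the Plotkin bound, so no binary code with n = 5, d = 3 and 9 codewords exists.


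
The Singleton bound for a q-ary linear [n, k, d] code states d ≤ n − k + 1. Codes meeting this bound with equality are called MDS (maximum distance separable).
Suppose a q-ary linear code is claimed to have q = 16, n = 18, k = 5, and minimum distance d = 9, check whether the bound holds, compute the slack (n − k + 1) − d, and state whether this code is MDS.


Singleton RHS = n − k + 1 = 14, slack = 5, bound satisfied, not MDS.

Singleton bound: d ≤ n − k + 1.
Here n = 18, k = 5, so n − k + 1 = 14.
Given d = 9, check d ≤ 14: YES.
Slack = (n − k + 1) − d = 5.
The code is NOT MDS (slack = 5 > 0).
Description: the claimed parameters are [18, 5, 9]_16; such a code would be non-MDS.


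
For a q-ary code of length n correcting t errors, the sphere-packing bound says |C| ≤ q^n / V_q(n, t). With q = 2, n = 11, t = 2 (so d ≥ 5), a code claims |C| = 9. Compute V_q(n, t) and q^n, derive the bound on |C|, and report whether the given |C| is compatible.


V_q(n, t) = 67, q^n = 2048, Hamming bound = 30, |C| = 9 ≤ bound (satisfied).

Step 1: Compute V_q(n, t) = Σ_{j=0}^2 C(n, j) (q−1)^j.
  j = 0: C(11,0)·(1)^0 = 1·1 = 1.
  j = 1: C(11,1)·(1)^1 = 11·1 = 11.
  j = 2: C(11,2)·(1)^2 = 55·1 = 55.
  V_q(n, t) = 1 + 11 + 55 = 67.
Step 2: q^n = 2^11 = 2048.
Step 3: Hamming bound ⌊q^n / V_q(n,t)⌋ = ⌊2048/67⌋ = 30.
Step 4: Compare |C| = 9 to 30: satisfied.
The claimed |C| lies below the Hamming bound.


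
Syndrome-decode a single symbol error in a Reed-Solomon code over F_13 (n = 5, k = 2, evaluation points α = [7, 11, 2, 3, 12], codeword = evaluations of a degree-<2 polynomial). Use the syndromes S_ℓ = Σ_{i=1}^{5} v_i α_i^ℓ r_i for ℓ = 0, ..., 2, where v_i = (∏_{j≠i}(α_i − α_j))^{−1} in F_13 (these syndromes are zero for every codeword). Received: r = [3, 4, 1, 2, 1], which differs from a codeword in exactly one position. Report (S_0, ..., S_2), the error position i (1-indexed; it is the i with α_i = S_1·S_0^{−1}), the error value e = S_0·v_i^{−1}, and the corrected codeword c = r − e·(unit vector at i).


S = (6, 12, 11), error at position 3, error magnitude e = 9, c = [3, 4, 5, 2, 1].

Step 1: column multipliers v_i = (∏_{j≠i}(α_i − α_j))^{−1} mod 13.
  i = 1 (α = 7): (7−11)(7−2)(7−3)(7−12) = (−4)·5·4·(−5) = 400 ≡ 10, so v_1 = 10^{−1} = 4 (mod 13).
  i = 2 (α = 11): (11−7)(11−2)(11−3)(11−12) = 4·9·8·(−1) = −288 ≡ 11, so v_2 = 11^{−1} = 6 (mod 13).
  i = 3 (α = 2): (2−7)(2−11)(2−3)(2−12) = (−5)·(−9)·(−1)·(−10) = 450 ≡ 8, so v_3 = 8^{−1} = 5 (mod 13).
  i = 4 (α = 3): (3−7)(3−11)(3−2)(3−12) = (−4)·(−8)·1·(−9) = −288 ≡ 11, so v_4 = 11^{−1} = 6 (mod 13).
  i = 5 (α = 12): (12−7)(12−11)(12−2)(12−3) = 5·1·10·9 = 450 ≡ 8, so v_5 = 8^{−1} = 5 (mod 13).
  v = [4, 6, 5, 6, 5].
Step 2: syndromes of r = [3, 4, 1, 2, 1] (all sums mod 13).
  S_0 = Σ v_i r_i = 4·3 + 6·4 + 5·1 + 6·2 + 5·1 = 58 ≡ 6.
  S_1 = Σ v_i α_i r_i = 4·7·3 + 6·11·4 + 5·2·1 + 6·3·2 + 5·12·1 = 454 ≡ 12.
  α_i^2 mod 13 = [10, 4, 4, 9, 1].
  S_2 = Σ v_i α_i^2 r_i = 4·10·3 + 6·4·4 + 5·4·1 + 6·9·2 + 5·1·1 = 349 ≡ 11.
  S = (6, 12, 11) ≠ 0, so r is not a codeword (an error is present).
Step 3: locate the error. For a single error e at position i, S_ℓ = v_i·e·α_i^ℓ, so α_err = S_1/S_0.
  S_0^{−1} = 6^{−1} = 11 (mod 13), so α_err = 12·11 = 132 ≡ 2 = α_3. Error position i = 3.
  Consistency check: S_2/S_1 = 11·12 = 132 ≡ 2 = α_err ✓ (single-error assumption holds).
Step 4: error magnitude e = S_0/v_3 = S_0·∏_{j≠3}(α_3 − α_j) = 6·8 = 48 ≡ 9 (mod 13).
Step 5: correct position 3: c_3 = r_3 − e = 1 − 9 ≡ 5 (mod 13). Hence c = [3, 4, 5, 2, 1].
  Check: interpolating c through the α_i gives m(x) = 11 + 10·x (degree < 2) with m(α_i) = c_i for every i, so c is indeed a codeword.


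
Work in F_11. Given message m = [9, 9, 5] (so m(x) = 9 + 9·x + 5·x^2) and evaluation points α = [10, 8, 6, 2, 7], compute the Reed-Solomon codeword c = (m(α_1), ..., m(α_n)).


c = [5, 5, 1, 3, 9]

Message polynomial: m(x) = 9 + 9·x + 5·x^2 (mod 11).
For each evaluation point α_i, compute m(α_i) mod 11:
  α_1 = 10: Horner steps 5 → 4 → 5, so m(10) = 5.
  α_2 = 8: Horner steps 5 → 5 → 5, so m(8) = 5.
  α_3 = 6: Horner steps 5 → 6 → 1, so m(6) = 1.
  α_4 = 2: Horner steps 5 → 8 → 3, so m(2) = 3.
  α_5 = 7: Horner steps 5 → 0 → 9, so m(7) = 9.
Codeword c = [5, 5, 1, 3, 9] ∈ F_11^5.


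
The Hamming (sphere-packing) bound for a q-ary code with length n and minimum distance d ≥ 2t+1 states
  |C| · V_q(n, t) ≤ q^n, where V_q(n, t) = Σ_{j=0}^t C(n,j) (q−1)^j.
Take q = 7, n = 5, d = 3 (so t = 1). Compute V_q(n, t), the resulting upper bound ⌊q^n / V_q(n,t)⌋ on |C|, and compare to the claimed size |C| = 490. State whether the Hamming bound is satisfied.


V_q(n, t) = 31, q^n = 16807, Hamming bound = 542, |C| = 490 ≤ bound (satisfied).

Step 1: Compute V_q(n, t) = Σ_{j=0}^1 C(n, j) (q−1)^j.
  j = 0: C(5,0)·(6)^0 = 1·1 = 1.
  j = 1: C(5,1)·(6)^1 = 5·6 = 30.
  V_q(n, t) = 1 + 30 = 31.
Step 2: q^n = 7^5 = 16807.
Step 3: Hamming bound ⌊q^n / V_q(n,t)⌋ = ⌊16807/31⌋ = 542.
Step 4: Compare |C| = 490 to 542: satisfied.
The claimed |C| lies below the Hamming bound.


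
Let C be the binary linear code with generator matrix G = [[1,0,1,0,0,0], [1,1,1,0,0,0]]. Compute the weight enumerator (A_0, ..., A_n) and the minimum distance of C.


Weight distribution: A_0 = 1, A_1 = 1, A_2 = 1, A_3 = 1. Minimum distance d = 1.

Enumerate all 2^2 = 4 messages m ∈ F_2^2.
For each, compute codeword c = mG in F_2^6, then tally its weight.
  m = 00 → c = 000000, weight = 0.
  m = 10 → c = 101000, weight = 2.
  m = 01 → c = 111000, weight = 3.
  m = 11 → c = 010000, weight = 1.
Tally weights:
  weight 0: 1 codewords.
  weight 1: 1 codewords.
  weight 2: 1 codewords.
  weight 3: 1 codewords.
Minimum distance d = smallest w > 0 with A_w > 0 = 1.
Sanity: Σ A_w = 4 = 2^2 = 4 ✓.


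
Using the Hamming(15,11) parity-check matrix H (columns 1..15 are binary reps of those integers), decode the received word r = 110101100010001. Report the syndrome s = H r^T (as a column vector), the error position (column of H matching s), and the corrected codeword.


s = (0, 0, 1, 0)^T, error position = 2, corrected codeword c = 100101100010001

Compute s = H r^T mod 2 one row at a time:
  s_1 = 0 + 0 + 0 + 1 + 0 + 0 + 0 + 1 = 2 ≡ 0 (mod 2).
  s_2 = 1 + 0 + 1 + 1 + 0 + 0 + 0 + 1 = 4 ≡ 0 (mod 2).
  s_3 = 1 + 0 + 1 + 1 + 0 + 1 + 0 + 1 = 5 ≡ 1 (mod 2).
  s_4 = 1 + 0 + 0 + 1 + 0 + 1 + 0 + 1 = 4 ≡ 0 (mod 2).
s = (0, 0, 1, 0)^T — this equals column 2 of H (binary 0010), so error is at position 2.
Correct: flip bit 2 of r = 110101100010001 to get c = 100101100010001.


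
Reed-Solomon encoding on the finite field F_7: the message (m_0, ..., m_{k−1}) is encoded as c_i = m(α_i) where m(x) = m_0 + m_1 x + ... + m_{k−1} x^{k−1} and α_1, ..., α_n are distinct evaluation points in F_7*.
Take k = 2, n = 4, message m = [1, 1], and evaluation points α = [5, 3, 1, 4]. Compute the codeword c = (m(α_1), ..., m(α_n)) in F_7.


c = [6, 4, 2, 5]

Message polynomial: m(x) = 1 + 1·x (mod 7).
For each evaluation point α_i, compute m(α_i) mod 7:
  α_1 = 5: Horner steps 1 → 6, so m(5) = 6.
  α_2 = 3: Horner steps 1 → 4, so m(3) = 4.
  α_3 = 1: Horner steps 1 → 2, so m(1) = 2.
  α_4 = 4: Horner steps 1 → 5, so m(4) = 5.
Codeword c = [6, 4, 2, 5] ∈ F_7^4.


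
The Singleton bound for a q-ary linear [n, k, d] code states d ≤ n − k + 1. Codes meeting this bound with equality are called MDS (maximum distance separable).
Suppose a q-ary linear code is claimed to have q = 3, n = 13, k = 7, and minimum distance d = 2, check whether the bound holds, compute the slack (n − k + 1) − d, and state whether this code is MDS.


Singleton RHS = n − k + 1 = 7, slack = 5, bound satisfied, not MDS.

Singleton bound: d ≤ n − k + 1.
Here n = 13, k = 7, so n − k + 1 = 7.
Given d = 2, check d ≤ 7: YES.
Slack = (n − k + 1) − d = 5.
The code is NOT MDS (slack = 5 > 0).
Description: the claimed parameters are [13, 7, 2]_3; such a code would be non-MDS.


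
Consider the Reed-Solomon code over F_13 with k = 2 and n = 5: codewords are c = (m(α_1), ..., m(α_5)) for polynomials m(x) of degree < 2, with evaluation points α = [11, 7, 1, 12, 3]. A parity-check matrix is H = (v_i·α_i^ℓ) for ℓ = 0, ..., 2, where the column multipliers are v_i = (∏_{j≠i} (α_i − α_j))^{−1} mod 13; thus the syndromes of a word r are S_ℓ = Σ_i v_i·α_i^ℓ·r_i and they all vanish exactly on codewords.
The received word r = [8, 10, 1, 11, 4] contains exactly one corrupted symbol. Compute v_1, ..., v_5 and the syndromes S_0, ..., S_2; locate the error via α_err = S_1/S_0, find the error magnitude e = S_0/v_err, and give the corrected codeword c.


S = (1, 11, 4), error at position 1, error magnitude e = 5, c = [3, 10, 1, 11, 4].

Step 1: column multipliers v_i = (∏_{j≠i}(α_i − α_j))^{−1} mod 13.
  i = 1 (α = 11): (11−7)(11−1)(11−12)(11−3) = 4·10·(−1)·8 = −320 ≡ 5, so v_1 = 5^{−1} = 8 (mod 13).
  i = 2 (α = 7): (7−11)(7−1)(7−12)(7−3) = (−4)·6·(−5)·4 = 480 ≡ 12, so v_2 = 12^{−1} = 12 (mod 13).
  i = 3 (α = 1): (1−11)(1−7)(1−12)(1−3) = (−10)·(−6)·(−11)·(−2) = 1320 ≡ 7, so v_3 = 7^{−1} = 2 (mod 13).
  i = 4 (α = 12): (12−11)(12−7)(12−1)(12−3) = 1·5·11·9 = 495 ≡ 1, so v_4 = 1^{−1} = 1 (mod 13).
  i = 5 (α = 3): (3−11)(3−7)(3−1)(3−12) = (−8)·(−4)·2·(−9) = −576 ≡ 9, so v_5 = 9^{−1} = 3 (mod 13).
  v = [8, 12, 2, 1, 3].
Step 2: syndromes of r = [8, 10, 1, 11, 4] (all sums mod 13).
  S_0 = Σ v_i r_i = 8·8 + 12·10 + 2·1 + 1·11 + 3·4 = 209 ≡ 1.
  S_1 = Σ v_i α_i r_i = 8·11·8 + 12·7·10 + 2·1·1 + 1·12·11 + 3·3·4 = 1714 ≡ 11.
  α_i^2 mod 13 = [4, 10, 1, 1, 9].
  S_2 = Σ v_i α_i^2 r_i = 8·4·8 + 12·10·10 + 2·1·1 + 1·1·11 + 3·9·4 = 1577 ≡ 4.
  S = (1, 11, 4) ≠ 0, so r is not a codeword (an error is present).
Step 3: locate the error. For a single error e at position i, S_ℓ = v_i·e·α_i^ℓ, so α_err = S_1/S_0.
  S_0^{−1} = 1^{−1} = 1 (mod 13), so α_err = 11·1 = 11 ≡ 11 = α_1. Error position i = 1.
  Consistency check: S_2/S_1 = 4·6 = 24 ≡ 11 = α_err ✓ (single-error assumption holds).
Step 4: error magnitude e = S_0/v_1 = S_0·∏_{j≠1}(α_1 − α_j) = 1·5 = 5 ≡ 5 (mod 13).
Step 5: correct position 1: c_1 = r_1 − e = 8 − 5 ≡ 3 (mod 13). Hence c = [3, 10, 1, 11, 4].
  Check: interpolating c through the α_i gives m(x) = 6 + 8·x (degree < 2) with m(α_i) = c_i for every i, so c is indeed a codeword.


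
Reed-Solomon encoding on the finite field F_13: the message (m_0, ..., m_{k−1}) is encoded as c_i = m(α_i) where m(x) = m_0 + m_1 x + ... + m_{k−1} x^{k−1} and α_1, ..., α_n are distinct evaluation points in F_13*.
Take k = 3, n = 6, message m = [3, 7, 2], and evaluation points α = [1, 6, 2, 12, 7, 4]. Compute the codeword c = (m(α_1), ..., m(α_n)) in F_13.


c = [12, 0, 12, 11, 7, 11]

Message polynomial: m(x) = 3 + 7·x + 2·x^2 (mod 13).
For each evaluation point α_i, compute m(α_i) mod 13:
  α_1 = 1: Horner steps 2 → 9 → 12, so m(1) = 12.
  α_2 = 6: Horner steps 2 → 6 → 0, so m(6) = 0.
  α_3 = 2: Horner steps 2 → 11 → 12, so m(2) = 12.
  α_4 = 12: Horner steps 2 → 5 → 11, so m(12) = 11.
  α_5 = 7: Horner steps 2 → 8 → 7, so m(7) = 7.
  α_6 = 4: Horner steps 2 → 2 → 11, so m(4) = 11.
Codeword c = [12, 0, 12, 11, 7, 11] ∈ F_13^6.


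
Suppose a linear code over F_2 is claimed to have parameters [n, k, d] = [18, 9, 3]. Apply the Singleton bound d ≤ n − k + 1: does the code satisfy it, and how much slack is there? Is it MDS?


Singleton RHS = n − k + 1 = 10, slack = 7, bound satisfied, not MDS.

Singleton bound: d ≤ n − k + 1.
Here n = 18, k = 9, so n − k + 1 = 10.
Given d = 3, check d ≤ 10: YES.
Slack = (n − k + 1) − d = 7.
The code is NOT MDS (slack = 7 > 0).
Description: the claimed parameters are [18, 9, 3]_2; such a code would be non-MDS.


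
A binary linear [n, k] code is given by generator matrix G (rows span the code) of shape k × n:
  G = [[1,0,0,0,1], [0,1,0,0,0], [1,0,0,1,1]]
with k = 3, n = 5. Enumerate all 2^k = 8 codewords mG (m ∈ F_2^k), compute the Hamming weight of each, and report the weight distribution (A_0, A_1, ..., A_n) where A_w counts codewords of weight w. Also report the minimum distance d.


Weight distribution: A_0 = 1, A_1 = 2, A_2 = 2, A_3 = 2, A_4 = 1. Minimum distance d = 1.

Enumerate all 2^3 = 8 messages m ∈ F_2^3.
For each, compute codeword c = mG in F_2^5, then tally its weight.
  m = 000 → c = 00000, weight = 0.
  m = 100 → c = 10001, weight = 2.
  m = 010 → c = 01000, weight = 1.
  m = 110 → c = 11001, weight = 3.
  m = 001 → c = 10011, weight = 3.
  m = 101 → c = 00010, weight = 1.
  m = 011 → c = 11011, weight = 4.
  m = 111 → c = 01010, weight = 2.
Tally weights:
  weight 0: 1 codewords.
  weight 1: 2 codewords.
  weight 2: 2 codewords.
  weight 3: 2 codewords.
  weight 4: 1 codewords.
Minimum distance d = smallest w > 0 with A_w > 0 = 1.
Sanity: Σ A_w = 8 = 2^3 = 8 ✓.
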